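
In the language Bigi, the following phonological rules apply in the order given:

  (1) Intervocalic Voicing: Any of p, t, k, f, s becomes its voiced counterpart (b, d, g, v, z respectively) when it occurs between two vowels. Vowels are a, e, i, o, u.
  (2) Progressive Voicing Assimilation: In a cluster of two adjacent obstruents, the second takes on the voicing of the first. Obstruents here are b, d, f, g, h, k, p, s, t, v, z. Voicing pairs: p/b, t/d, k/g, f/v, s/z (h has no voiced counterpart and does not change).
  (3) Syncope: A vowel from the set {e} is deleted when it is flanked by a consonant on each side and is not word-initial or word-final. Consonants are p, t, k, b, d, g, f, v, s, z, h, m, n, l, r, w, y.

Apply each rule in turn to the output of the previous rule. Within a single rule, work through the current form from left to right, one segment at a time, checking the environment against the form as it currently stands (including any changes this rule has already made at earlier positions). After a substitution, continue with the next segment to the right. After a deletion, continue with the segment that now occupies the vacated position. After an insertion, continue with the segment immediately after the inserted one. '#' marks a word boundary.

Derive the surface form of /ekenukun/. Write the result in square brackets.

(1) Intervocalic Voicing: [ekenukun] → [egenugun]
(2) Progressive Voicing Assimilation: no change — [egenugun]
(3) Syncope: [egenugun] → [egnugun]

[egnugun]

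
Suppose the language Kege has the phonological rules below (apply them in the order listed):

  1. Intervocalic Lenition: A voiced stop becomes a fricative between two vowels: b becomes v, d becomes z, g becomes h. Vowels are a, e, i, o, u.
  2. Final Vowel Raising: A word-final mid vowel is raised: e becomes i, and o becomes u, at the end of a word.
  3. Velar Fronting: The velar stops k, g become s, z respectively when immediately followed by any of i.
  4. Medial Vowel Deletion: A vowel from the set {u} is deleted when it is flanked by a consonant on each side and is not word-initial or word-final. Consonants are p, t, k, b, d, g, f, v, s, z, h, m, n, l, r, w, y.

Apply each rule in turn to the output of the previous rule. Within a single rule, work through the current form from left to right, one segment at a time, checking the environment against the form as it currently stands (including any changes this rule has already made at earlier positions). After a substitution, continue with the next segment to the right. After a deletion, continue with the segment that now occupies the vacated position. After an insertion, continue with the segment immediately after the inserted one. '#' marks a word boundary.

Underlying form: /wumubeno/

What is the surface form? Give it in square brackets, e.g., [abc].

1 Intervocalic Lenition: [wumubeno] → [wumuveno]
2 Final Vowel Raising: [wumuveno] → [wumuvenu]
3 Velar Fronting: no change — [wumuvenu]
4 Medial Vowel Deletion: [wumuvenu] → [wmvenu]

[wmvenu]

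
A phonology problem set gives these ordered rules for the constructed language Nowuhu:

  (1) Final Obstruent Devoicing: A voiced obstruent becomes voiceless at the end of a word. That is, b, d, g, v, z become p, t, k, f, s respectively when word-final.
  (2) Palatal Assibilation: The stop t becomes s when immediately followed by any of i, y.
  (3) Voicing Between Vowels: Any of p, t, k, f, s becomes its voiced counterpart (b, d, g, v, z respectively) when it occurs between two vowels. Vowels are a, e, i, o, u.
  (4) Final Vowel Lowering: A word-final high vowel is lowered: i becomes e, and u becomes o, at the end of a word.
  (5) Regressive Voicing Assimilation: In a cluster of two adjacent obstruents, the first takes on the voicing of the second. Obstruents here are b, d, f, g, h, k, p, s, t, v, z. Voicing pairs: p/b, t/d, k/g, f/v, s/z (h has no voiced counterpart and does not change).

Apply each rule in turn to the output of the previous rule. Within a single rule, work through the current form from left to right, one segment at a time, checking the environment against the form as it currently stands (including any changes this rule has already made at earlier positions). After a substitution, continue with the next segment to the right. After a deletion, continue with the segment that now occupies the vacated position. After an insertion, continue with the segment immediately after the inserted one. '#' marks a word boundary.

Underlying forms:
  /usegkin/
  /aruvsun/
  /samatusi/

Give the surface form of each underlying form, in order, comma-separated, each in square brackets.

/usegkin/:
  (1) Final Obstruent Devoicing: no change — [usegkin]
  (2) Palatal Assibilation: no change — [usegkin]
  (3) Voicing Between Vowels: [usegkin] → [uzegkin]
  (4) Final Vowel Lowering: no change — [uzegkin]
  (5) Regressive Voicing Assimilation: [uzegkin] → [uzekkin]
/aruvsun/:
  (1) Final Obstruent Devoicing: no change — [aruvsun]
  (2) Palatal Assibilation: no change — [aruvsun]
  (3) Voicing Between Vowels: no change — [aruvsun]
  (4) Final Vowel Lowering: no change — [aruvsun]
  (5) Regressive Voicing Assimilation: [aruvsun] → [arufsun]
/samatusi/:
  (1) Final Obstruent Devoicing: no change — [samatusi]
  (2) Palatal Assibilation: no change — [samatusi]
  (3) Voicing Between Vowels: [samatusi] → [samaduzi]
  (4) Final Vowel Lowering: [samaduzi] → [samaduze]
  (5) Regressive Voicing Assimilation: no change — [samaduze]

[uzekkin], [arufsun], [samaduze]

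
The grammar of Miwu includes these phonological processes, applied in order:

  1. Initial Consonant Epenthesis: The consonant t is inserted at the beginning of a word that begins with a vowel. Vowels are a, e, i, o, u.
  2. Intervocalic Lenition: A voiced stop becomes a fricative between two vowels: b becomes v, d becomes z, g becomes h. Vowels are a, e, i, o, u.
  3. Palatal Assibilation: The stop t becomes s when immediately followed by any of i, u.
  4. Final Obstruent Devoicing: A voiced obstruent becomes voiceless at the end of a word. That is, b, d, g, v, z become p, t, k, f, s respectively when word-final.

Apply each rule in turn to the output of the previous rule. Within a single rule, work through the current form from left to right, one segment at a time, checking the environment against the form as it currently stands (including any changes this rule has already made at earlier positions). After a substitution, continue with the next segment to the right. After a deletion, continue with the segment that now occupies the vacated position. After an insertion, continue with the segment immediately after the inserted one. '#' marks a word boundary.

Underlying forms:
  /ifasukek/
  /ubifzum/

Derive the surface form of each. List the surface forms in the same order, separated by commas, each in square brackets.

[sifasukek], [suvifzum]

/ifasukek/:
  1 Initial Consonant Epenthesis: [ifasukek] → [tifasukek]
  2 Intervocalic Lenition: no change — [tifasukek]
  3 Palatal Assibilation: [tifasukek] → [sifasukek]
  4 Final Obstruent Devoicing: no change — [sifasukek]
/ubifzum/:
  1 Initial Consonant Epenthesis: [ubifzum] → [tubifzum]
  2 Intervocalic Lenition: [tubifzum] → [tuvifzum]
  3 Palatal Assibilation: [tuvifzum] → [suvifzum]
  4 Final Obstruent Devoicing: no change — [suvifzum]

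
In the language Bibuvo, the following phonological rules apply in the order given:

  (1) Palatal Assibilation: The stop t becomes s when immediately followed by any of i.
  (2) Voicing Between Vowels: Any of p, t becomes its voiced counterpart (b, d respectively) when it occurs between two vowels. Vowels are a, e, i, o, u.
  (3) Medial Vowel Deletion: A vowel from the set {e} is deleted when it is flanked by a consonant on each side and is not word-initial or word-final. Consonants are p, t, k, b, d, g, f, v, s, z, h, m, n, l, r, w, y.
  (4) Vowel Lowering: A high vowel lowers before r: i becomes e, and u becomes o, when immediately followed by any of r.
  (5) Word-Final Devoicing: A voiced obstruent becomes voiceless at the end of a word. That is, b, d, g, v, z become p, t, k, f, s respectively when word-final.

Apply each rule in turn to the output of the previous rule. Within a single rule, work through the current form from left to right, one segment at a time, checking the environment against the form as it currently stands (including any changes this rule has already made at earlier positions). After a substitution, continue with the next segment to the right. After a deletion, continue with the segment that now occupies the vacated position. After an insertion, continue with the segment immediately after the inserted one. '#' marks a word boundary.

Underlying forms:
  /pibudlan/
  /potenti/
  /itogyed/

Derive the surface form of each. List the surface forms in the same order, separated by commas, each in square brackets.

/pibudlan/:
  (1) Palatal Assibilation: no change — [pibudlan]
  (2) Voicing Between Vowels: no change — [pibudlan]
  (3) Medial Vowel Deletion: no change — [pibudlan]
  (4) Vowel Lowering: no change — [pibudlan]
  (5) Word-Final Devoicing: no change — [pibudlan]
/potenti/:
  (1) Palatal Assibilation: [potenti] → [potensi]
  (2) Voicing Between Vowels: [potensi] → [podensi]
  (3) Medial Vowel Deletion: [podensi] → [podnsi]
  (4) Vowel Lowering: no change — [podnsi]
  (5) Word-Final Devoicing: no change — [podnsi]
/itogyed/:
  (1) Palatal Assibilation: no change — [itogyed]
  (2) Voicing Between Vowels: [itogyed] → [idogyed]
  (3) Medial Vowel Deletion: [idogyed] → [idogyd]
  (4) Vowel Lowering: no change — [idogyd]
  (5) Word-Final Devoicing: [idogyd] → [idogyt]

[pibudlan], [podnsi], [idogyt]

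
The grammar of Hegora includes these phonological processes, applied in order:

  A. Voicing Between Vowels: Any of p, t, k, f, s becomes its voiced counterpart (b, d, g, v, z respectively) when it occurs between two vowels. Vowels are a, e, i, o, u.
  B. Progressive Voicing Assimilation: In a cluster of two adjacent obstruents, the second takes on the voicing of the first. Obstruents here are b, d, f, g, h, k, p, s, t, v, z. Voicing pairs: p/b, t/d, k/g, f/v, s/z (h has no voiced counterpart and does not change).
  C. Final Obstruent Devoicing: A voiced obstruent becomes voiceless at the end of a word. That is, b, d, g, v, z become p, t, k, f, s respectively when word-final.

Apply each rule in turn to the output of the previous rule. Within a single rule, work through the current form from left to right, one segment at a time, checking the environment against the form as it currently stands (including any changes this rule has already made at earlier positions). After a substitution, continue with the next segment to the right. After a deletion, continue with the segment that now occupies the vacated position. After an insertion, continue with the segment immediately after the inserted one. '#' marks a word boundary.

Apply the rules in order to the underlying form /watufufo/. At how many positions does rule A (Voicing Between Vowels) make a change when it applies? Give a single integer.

A Voicing Between Vowels: [watufufo] → [waduvuvo]
B Progressive Voicing Assimilation: no change — [waduvuvo]
C Final Obstruent Devoicing: no change — [waduvuvo]
Rule A changed 3 position(s).

3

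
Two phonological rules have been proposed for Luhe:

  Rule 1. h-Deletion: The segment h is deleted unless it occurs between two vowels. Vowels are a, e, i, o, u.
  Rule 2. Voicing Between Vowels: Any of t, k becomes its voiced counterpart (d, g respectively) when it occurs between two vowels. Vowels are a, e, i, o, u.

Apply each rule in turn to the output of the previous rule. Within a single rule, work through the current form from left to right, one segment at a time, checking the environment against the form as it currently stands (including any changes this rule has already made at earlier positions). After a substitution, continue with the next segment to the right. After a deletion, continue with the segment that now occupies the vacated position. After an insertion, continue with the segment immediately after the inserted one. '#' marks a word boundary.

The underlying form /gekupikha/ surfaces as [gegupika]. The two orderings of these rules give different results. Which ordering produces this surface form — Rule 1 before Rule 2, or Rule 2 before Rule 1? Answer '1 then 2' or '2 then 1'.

Order 1 then 2:
  1 h-Deletion: [gekupikha] → [gekupika]
  2 Voicing Between Vowels: [gekupika] → [gegupiga]
  result: [gegupiga]
Order 2 then 1:
  2 Voicing Between Vowels: [gekupikha] → [gegupikha]
  1 h-Deletion: [gegupikha] → [gegupika]
  result: [gegupika]

2 then 1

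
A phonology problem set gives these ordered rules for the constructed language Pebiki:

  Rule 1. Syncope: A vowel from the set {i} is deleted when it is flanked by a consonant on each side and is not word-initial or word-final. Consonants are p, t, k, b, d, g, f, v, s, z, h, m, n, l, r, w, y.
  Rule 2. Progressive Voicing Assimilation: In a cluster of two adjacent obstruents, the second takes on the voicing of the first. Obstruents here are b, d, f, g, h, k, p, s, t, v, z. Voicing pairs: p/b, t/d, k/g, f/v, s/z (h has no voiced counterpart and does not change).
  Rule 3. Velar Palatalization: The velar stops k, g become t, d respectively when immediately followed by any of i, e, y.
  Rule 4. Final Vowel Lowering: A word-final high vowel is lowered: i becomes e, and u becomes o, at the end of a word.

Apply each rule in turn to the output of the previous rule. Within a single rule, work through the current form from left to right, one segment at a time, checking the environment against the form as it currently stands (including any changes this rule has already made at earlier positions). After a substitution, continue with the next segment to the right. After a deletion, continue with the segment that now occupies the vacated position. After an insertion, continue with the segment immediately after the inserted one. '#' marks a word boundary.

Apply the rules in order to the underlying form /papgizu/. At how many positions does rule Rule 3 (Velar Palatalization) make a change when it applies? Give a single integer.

0

Rule 1 Syncope: [papgizu] → [papgzu]
Rule 2 Progressive Voicing Assimilation: [papgzu] → [papksu]
Rule 3 Velar Palatalization: no change — [papksu]
Rule 4 Final Vowel Lowering: [papksu] → [papkso]
Rule Rule 3 changed 0 position(s).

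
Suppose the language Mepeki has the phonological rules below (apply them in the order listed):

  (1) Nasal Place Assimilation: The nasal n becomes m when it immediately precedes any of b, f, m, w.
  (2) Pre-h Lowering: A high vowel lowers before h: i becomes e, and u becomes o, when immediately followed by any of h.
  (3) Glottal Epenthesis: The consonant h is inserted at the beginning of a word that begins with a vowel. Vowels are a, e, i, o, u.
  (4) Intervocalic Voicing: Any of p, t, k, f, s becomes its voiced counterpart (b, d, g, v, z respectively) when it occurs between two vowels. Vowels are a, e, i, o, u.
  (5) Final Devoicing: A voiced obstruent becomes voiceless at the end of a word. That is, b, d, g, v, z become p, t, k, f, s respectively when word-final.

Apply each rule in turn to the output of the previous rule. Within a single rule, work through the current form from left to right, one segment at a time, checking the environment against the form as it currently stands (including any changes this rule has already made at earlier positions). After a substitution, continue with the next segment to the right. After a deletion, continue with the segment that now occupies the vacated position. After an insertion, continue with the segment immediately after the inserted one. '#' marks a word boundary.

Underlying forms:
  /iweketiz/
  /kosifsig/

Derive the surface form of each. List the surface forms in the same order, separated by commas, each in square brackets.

/iweketiz/:
  (1) Nasal Place Assimilation: no change — [iweketiz]
  (2) Pre-h Lowering: no change — [iweketiz]
  (3) Glottal Epenthesis: [iweketiz] → [hiweketiz]
  (4) Intervocalic Voicing: [hiweketiz] → [hiwegediz]
  (5) Final Devoicing: [hiwegediz] → [hiwegedis]
/kosifsig/:
  (1) Nasal Place Assimilation: no change — [kosifsig]
  (2) Pre-h Lowering: no change — [kosifsig]
  (3) Glottal Epenthesis: no change — [kosifsig]
  (4) Intervocalic Voicing: [kosifsig] → [kozifsig]
  (5) Final Devoicing: [kozifsig] → [kozifsik]

[hiwegedis], [kozifsik]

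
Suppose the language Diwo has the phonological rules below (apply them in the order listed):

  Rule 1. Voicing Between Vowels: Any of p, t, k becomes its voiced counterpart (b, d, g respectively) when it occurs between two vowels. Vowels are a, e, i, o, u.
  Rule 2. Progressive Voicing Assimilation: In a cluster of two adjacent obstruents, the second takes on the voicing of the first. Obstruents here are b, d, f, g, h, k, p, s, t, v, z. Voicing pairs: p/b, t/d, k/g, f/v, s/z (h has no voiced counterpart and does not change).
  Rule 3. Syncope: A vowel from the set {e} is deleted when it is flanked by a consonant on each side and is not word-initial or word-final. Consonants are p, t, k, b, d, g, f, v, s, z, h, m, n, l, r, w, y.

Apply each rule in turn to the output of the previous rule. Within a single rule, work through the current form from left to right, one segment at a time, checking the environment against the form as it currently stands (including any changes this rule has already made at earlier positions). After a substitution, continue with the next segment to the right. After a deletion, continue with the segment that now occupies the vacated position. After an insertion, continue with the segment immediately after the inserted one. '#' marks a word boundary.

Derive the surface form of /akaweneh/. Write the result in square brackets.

Rule 1 Voicing Between Vowels: [akaweneh] → [agaweneh]
Rule 2 Progressive Voicing Assimilation: no change — [agaweneh]
Rule 3 Syncope: [agaweneh] → [agawnh]

[agawnh]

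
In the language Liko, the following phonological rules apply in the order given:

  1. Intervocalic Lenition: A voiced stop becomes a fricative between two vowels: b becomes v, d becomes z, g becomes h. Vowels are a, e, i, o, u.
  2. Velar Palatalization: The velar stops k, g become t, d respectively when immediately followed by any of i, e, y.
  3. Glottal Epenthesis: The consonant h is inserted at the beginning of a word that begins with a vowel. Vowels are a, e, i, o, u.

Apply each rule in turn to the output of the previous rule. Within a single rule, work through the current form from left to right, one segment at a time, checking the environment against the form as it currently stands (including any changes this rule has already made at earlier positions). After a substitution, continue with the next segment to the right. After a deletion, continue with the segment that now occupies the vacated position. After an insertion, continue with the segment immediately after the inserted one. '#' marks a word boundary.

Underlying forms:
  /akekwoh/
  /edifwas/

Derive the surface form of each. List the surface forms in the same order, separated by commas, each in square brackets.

[hatekwoh], [hezifwas]

/akekwoh/:
  1 Intervocalic Lenition: no change — [akekwoh]
  2 Velar Palatalization: [akekwoh] → [atekwoh]
  3 Glottal Epenthesis: [atekwoh] → [hatekwoh]
/edifwas/:
  1 Intervocalic Lenition: [edifwas] → [ezifwas]
  2 Velar Palatalization: no change — [ezifwas]
  3 Glottal Epenthesis: [ezifwas] → [hezifwas]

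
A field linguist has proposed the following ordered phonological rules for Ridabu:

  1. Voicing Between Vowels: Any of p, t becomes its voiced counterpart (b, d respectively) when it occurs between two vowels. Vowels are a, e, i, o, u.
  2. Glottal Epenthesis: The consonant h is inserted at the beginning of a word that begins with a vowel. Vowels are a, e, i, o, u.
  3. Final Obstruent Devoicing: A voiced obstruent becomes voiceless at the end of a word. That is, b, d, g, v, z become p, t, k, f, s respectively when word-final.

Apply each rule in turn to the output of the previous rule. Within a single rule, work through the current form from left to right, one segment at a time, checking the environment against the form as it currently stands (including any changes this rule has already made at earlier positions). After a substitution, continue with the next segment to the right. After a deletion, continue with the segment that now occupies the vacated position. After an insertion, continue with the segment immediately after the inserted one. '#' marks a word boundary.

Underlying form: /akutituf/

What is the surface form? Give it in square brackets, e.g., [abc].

[hakudiduf]

1 Voicing Between Vowels: [akutituf] → [akudiduf]
2 Glottal Epenthesis: [akudiduf] → [hakudiduf]
3 Final Obstruent Devoicing: no change — [hakudiduf]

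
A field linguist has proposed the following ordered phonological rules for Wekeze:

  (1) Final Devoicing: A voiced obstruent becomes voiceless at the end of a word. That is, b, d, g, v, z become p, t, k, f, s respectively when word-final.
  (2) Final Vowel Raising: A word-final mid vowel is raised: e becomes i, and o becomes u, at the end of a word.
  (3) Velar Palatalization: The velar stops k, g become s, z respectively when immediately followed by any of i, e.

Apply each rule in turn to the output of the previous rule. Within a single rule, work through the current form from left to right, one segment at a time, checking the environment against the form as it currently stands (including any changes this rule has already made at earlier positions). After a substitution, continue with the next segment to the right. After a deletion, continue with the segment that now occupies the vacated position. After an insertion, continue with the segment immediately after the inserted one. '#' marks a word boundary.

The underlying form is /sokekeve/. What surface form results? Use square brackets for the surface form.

(1) Final Devoicing: no change — [sokekeve]
(2) Final Vowel Raising: [sokekeve] → [sokekevi]
(3) Velar Palatalization: [sokekevi] → [sosesevi]

[sosesevi]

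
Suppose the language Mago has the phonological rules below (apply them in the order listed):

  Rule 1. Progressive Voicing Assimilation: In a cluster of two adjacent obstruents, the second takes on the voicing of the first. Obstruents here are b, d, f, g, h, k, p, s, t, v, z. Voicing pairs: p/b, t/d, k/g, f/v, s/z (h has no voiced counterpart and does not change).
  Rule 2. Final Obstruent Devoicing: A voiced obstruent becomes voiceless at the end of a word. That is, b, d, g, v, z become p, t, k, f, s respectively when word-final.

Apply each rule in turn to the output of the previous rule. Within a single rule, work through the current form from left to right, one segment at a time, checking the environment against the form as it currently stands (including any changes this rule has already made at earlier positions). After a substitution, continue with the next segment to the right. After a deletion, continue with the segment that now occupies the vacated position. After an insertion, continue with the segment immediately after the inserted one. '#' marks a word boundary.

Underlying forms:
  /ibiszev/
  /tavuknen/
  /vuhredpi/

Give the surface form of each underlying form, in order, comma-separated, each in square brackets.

[ibissef], [tavuknen], [vuhredbi]

/ibiszev/:
  Rule 1 Progressive Voicing Assimilation: [ibiszev] → [ibissev]
  Rule 2 Final Obstruent Devoicing: [ibissev] → [ibissef]
/tavuknen/:
  Rule 1 Progressive Voicing Assimilation: no change — [tavuknen]
  Rule 2 Final Obstruent Devoicing: no change — [tavuknen]
/vuhredpi/:
  Rule 1 Progressive Voicing Assimilation: [vuhredpi] → [vuhredbi]
  Rule 2 Final Obstruent Devoicing: no change — [vuhredbi]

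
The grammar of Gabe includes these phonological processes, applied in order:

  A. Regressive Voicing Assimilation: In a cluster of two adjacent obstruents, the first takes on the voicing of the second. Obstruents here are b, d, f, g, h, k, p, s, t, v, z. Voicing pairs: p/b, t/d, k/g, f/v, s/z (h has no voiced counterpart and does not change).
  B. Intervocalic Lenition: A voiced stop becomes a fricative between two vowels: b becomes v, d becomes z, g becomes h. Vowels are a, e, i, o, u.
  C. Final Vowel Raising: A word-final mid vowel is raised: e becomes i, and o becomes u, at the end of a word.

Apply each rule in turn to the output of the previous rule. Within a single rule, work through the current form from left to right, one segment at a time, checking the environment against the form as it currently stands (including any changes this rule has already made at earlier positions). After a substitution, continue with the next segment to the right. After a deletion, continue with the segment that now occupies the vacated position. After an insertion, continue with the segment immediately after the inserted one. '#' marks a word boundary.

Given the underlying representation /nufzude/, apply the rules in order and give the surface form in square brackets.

A Regressive Voicing Assimilation: [nufzude] → [nuvzude]
B Intervocalic Lenition: [nuvzude] → [nuvzuze]
C Final Vowel Raising: [nuvzuze] → [nuvzuzi]

[nuvzuzi]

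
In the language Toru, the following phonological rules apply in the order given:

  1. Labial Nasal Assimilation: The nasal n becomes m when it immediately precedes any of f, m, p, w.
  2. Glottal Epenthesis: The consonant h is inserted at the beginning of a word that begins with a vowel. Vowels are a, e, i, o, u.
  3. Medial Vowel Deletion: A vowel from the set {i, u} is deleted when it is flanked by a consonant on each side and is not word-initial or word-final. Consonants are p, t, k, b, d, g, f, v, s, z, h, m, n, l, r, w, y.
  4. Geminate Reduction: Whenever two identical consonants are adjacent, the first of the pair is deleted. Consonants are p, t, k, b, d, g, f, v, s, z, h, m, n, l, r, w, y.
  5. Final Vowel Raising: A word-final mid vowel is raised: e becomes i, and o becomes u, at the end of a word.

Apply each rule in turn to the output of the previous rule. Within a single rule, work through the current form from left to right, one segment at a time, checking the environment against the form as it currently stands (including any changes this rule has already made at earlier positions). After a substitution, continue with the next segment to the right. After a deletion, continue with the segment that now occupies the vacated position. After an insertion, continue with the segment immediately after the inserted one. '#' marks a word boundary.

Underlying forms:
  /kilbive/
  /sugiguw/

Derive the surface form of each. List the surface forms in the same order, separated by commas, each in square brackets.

/kilbive/:
  1 Labial Nasal Assimilation: no change — [kilbive]
  2 Glottal Epenthesis: no change — [kilbive]
  3 Medial Vowel Deletion: [kilbive] → [klbve]
  4 Geminate Reduction: no change — [klbve]
  5 Final Vowel Raising: [klbve] → [klbvi]
/sugiguw/:
  1 Labial Nasal Assimilation: no change — [sugiguw]
  2 Glottal Epenthesis: no change — [sugiguw]
  3 Medial Vowel Deletion: [sugiguw] → [sggw]
  4 Geminate Reduction: [sggw] → [sgw]
  5 Final Vowel Raising: no change — [sgw]

[klbvi], [sgw]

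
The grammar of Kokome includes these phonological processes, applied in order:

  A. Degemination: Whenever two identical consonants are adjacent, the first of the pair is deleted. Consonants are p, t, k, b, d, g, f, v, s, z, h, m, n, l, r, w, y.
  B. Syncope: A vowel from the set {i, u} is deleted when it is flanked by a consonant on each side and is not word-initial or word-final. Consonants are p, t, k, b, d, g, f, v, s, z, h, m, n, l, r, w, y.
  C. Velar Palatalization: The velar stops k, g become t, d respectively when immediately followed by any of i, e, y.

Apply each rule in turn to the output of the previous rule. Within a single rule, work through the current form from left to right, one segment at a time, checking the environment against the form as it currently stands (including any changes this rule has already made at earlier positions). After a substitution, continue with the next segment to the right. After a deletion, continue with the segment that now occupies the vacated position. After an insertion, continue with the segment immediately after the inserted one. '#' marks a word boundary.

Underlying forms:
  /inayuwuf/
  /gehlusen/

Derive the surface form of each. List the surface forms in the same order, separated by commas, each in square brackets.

/inayuwuf/:
  A Degemination: no change — [inayuwuf]
  B Syncope: [inayuwuf] → [inaywf]
  C Velar Palatalization: no change — [inaywf]
/gehlusen/:
  A Degemination: no change — [gehlusen]
  B Syncope: [gehlusen] → [gehlsen]
  C Velar Palatalization: [gehlsen] → [dehlsen]

[inaywf], [dehlsen]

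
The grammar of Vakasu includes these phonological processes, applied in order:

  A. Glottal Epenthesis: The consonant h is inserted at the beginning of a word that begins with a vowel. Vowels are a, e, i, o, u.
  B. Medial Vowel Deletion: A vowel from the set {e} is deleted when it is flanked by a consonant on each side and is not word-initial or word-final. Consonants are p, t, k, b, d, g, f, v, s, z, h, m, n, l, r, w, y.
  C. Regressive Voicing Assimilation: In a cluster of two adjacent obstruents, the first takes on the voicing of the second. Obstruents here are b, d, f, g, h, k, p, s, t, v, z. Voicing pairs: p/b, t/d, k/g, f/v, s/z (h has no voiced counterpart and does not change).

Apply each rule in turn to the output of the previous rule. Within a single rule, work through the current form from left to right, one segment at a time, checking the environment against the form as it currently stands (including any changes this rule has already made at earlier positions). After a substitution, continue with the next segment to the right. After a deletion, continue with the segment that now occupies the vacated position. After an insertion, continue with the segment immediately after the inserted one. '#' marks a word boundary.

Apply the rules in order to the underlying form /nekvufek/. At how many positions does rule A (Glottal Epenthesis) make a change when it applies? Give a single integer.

0

A Glottal Epenthesis: no change — [nekvufek]
B Medial Vowel Deletion: [nekvufek] → [nkvufk]
C Regressive Voicing Assimilation: [nkvufk] → [ngvufk]
Rule A changed 0 position(s).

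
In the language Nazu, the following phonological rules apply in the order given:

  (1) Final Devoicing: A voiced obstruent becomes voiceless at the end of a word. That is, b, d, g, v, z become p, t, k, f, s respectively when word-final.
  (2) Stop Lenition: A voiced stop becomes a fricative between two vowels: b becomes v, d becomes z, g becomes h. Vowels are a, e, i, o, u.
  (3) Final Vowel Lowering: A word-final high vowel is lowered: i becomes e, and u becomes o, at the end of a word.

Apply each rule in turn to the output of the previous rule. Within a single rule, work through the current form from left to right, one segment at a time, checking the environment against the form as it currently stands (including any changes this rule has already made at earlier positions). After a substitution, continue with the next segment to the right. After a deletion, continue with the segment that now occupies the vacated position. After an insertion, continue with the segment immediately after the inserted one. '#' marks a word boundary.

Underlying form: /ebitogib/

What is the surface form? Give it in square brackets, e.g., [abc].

[evitohip]

(1) Final Devoicing: [ebitogib] → [ebitogip]
(2) Stop Lenition: [ebitogip] → [evitohip]
(3) Final Vowel Lowering: no change — [evitohip]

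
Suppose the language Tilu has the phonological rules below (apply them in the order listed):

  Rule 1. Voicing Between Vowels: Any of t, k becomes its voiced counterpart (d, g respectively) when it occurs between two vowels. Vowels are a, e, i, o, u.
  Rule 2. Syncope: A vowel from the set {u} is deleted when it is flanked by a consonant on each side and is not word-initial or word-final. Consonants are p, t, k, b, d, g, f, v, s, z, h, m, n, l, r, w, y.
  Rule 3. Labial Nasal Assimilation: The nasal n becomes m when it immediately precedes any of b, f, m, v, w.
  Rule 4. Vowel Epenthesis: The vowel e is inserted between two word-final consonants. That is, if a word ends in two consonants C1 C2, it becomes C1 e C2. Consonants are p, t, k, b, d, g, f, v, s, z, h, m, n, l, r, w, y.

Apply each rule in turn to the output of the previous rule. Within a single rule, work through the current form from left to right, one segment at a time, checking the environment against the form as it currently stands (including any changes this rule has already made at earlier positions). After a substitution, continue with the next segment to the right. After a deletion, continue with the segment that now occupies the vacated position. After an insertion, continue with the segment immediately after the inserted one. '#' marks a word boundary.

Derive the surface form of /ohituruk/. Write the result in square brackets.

Rule 1 Voicing Between Vowels: [ohituruk] → [ohiduruk]
Rule 2 Syncope: [ohiduruk] → [ohidrk]
Rule 3 Labial Nasal Assimilation: no change — [ohidrk]
Rule 4 Vowel Epenthesis: [ohidrk] → [ohidrek]

[ohidrek]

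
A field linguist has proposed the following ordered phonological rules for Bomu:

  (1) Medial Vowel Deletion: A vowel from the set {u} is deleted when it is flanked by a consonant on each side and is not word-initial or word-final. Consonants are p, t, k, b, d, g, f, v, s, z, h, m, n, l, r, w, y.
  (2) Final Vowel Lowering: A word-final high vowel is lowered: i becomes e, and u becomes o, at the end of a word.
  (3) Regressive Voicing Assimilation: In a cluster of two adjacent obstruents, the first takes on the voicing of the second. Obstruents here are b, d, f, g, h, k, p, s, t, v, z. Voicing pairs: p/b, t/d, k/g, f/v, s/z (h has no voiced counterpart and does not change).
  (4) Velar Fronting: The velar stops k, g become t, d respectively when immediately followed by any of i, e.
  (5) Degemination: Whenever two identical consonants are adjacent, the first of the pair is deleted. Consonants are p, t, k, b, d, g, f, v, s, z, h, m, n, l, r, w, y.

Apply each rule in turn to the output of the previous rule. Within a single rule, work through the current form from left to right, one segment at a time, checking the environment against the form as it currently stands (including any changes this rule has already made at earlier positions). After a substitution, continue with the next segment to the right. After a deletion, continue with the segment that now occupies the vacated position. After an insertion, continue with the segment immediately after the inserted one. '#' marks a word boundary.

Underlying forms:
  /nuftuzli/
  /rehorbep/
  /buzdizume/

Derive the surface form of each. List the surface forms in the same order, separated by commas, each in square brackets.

/nuftuzli/:
  (1) Medial Vowel Deletion: [nuftuzli] → [nftzli]
  (2) Final Vowel Lowering: [nftzli] → [nftzle]
  (3) Regressive Voicing Assimilation: [nftzle] → [nfdzle]
  (4) Velar Fronting: no change — [nfdzle]
  (5) Degemination: no change — [nfdzle]
/rehorbep/:
  (1) Medial Vowel Deletion: no change — [rehorbep]
  (2) Final Vowel Lowering: no change — [rehorbep]
  (3) Regressive Voicing Assimilation: no change — [rehorbep]
  (4) Velar Fronting: no change — [rehorbep]
  (5) Degemination: no change — [rehorbep]
/buzdizume/:
  (1) Medial Vowel Deletion: [buzdizume] → [bzdizme]
  (2) Final Vowel Lowering: no change — [bzdizme]
  (3) Regressive Voicing Assimilation: no change — [bzdizme]
  (4) Velar Fronting: no change — [bzdizme]
  (5) Degemination: no change — [bzdizme]

[nfdzle], [rehorbep], [bzdizme]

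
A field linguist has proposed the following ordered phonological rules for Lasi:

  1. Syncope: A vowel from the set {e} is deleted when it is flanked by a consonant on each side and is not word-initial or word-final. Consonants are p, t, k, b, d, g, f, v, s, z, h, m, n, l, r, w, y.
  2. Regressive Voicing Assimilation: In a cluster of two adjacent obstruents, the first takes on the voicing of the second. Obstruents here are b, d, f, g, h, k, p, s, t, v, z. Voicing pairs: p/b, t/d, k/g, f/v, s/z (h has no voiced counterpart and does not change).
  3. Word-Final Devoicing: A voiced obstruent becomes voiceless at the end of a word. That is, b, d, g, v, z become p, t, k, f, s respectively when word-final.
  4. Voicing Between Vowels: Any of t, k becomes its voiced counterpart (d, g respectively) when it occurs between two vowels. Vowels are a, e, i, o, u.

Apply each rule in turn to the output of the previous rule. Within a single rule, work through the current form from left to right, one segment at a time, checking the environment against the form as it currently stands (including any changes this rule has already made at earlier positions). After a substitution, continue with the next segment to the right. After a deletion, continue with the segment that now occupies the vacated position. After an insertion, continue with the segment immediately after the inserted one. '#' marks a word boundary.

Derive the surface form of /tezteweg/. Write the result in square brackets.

[dstwk]

1 Syncope: [tezteweg] → [tztwg]
2 Regressive Voicing Assimilation: [tztwg] → [dstwg]
3 Word-Final Devoicing: [dstwg] → [dstwk]
4 Voicing Between Vowels: no change — [dstwk]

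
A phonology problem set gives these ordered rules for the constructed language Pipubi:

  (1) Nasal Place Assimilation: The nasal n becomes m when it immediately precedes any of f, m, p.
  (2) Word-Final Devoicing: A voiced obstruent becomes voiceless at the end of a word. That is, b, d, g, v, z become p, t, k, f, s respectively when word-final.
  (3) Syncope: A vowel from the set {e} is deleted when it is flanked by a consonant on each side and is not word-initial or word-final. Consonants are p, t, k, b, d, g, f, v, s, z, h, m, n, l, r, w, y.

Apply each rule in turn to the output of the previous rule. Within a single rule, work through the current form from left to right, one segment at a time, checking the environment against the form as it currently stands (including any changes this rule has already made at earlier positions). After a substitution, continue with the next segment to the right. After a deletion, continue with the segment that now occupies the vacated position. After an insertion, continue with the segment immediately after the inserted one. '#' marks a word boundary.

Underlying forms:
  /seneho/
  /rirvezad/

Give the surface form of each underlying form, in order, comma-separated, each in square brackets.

/seneho/:
  (1) Nasal Place Assimilation: no change — [seneho]
  (2) Word-Final Devoicing: no change — [seneho]
  (3) Syncope: [seneho] → [snho]
/rirvezad/:
  (1) Nasal Place Assimilation: no change — [rirvezad]
  (2) Word-Final Devoicing: [rirvezad] → [rirvezat]
  (3) Syncope: [rirvezat] → [rirvzat]

[snho], [rirvzat]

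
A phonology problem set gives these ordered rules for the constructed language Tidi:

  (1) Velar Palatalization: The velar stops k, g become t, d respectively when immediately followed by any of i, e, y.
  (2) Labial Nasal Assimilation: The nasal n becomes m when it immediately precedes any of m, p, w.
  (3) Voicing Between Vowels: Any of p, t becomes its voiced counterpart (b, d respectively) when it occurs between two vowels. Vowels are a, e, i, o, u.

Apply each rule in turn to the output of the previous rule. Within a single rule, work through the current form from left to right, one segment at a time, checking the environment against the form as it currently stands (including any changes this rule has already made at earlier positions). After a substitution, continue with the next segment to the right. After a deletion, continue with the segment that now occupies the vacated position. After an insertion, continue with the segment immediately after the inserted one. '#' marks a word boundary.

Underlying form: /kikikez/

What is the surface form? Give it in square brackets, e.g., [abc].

[tididez]

(1) Velar Palatalization: [kikikez] → [tititez]
(2) Labial Nasal Assimilation: no change — [tititez]
(3) Voicing Between Vowels: [tititez] → [tididez]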